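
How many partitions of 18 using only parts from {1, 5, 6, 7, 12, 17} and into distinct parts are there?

4

Listing the qualifying partitions of 18:
17+1
12+6
12+5+1
7+6+5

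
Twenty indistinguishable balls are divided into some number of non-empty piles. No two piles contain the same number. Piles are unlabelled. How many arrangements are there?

64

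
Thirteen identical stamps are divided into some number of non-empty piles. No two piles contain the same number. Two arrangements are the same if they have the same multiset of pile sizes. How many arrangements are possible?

18

They are:
13
1, 12
2, 11
3, 10
1, 2, 10
4, 9
1, 3, 9
5, 8
1, 4, 8
2, 3, 8
6, 7
1, 5, 7
2, 4, 7
1, 2, 3, 7
2, 5, 6
3, 4, 6
1, 2, 4, 6
1, 3, 4, 5
Counting gives 18.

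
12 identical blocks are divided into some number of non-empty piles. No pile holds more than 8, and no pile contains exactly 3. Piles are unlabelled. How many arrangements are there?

41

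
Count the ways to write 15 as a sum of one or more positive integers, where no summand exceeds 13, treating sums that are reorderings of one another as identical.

Counting exhaustively, 174 partitions satisfy the conditions.

174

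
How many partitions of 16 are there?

231

Enumerating by decreasing first part gives 231 partitions in all.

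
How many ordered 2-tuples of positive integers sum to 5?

4

A composition of 5 into 2 positive parts is chosen by placing 1 dividers among the 4 gaps between 5 units: C(4,1) = 4.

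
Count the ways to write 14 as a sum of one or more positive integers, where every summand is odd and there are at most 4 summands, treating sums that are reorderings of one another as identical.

Enumerating:
13 + 1
11 + 3
11 + 1 + 1 + 1
9 + 5
9 + 3 + 1 + 1
7 + 7
7 + 5 + 1 + 1
7 + 3 + 3 + 1
5 + 5 + 3 + 1
5 + 3 + 3 + 3

10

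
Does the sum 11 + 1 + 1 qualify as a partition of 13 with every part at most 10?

No

The parts sum to 13, and the condition 'no summand exceeds 10' is violated.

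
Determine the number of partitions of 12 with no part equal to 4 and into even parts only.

6

Listing the qualifying partitions of 12:
12
10 + 2
8 + 2 + 2
6 + 6
6 + 2 + 2 + 2
2 + 2 + 2 + 2 + 2 + 2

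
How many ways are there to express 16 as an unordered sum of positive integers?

231

Counting exhaustively, 231 partitions satisfy the conditions.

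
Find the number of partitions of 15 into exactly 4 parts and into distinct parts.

6

Enumerating:
9+3+2+1
8+4+2+1
7+5+2+1
7+4+3+1
6+5+3+1
6+4+3+2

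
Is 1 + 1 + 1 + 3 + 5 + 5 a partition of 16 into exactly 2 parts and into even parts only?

No

The parts sum to 16, and the condition 'there are exactly 2 summands' is violated.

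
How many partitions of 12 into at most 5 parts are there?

47

There are too many to list fully; the first 12 (by largest part) are:
12
1 + 11
2 + 10
1 + 1 + 10
3 + 9
1 + 2 + 9
1 + 1 + 1 + 9
4 + 8
1 + 3 + 8
2 + 2 + 8
1 + 1 + 2 + 8
1 + 1 + 1 + 1 + 8
…and 35 more, for 47 total.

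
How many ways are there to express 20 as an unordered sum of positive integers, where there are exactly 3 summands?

33

There are too many to list fully; the first 12 (by largest part) are:
18 + 1 + 1
17 + 2 + 1
16 + 3 + 1
16 + 2 + 2
15 + 4 + 1
15 + 3 + 2
14 + 5 + 1
14 + 4 + 2
14 + 3 + 3
13 + 6 + 1
13 + 5 + 2
13 + 4 + 3
…and 21 more, for 33 total.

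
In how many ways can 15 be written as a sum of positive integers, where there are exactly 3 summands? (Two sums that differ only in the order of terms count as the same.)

Enumerating:
13 + 1 + 1
12 + 2 + 1
11 + 3 + 1
11 + 2 + 2
10 + 4 + 1
10 + 3 + 2
9 + 5 + 1
9 + 4 + 2
9 + 3 + 3
8 + 6 + 1
8 + 5 + 2
8 + 4 + 3
7 + 7 + 1
7 + 6 + 2
7 + 5 + 3
7 + 4 + 4
6 + 6 + 3
6 + 5 + 4
5 + 5 + 5
Counting gives 19.

19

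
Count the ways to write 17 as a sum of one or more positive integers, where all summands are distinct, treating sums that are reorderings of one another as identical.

A partial list (first 12 by largest part):
17
16,1
15,2
14,3
14,2,1
13,4
13,3,1
12,5
12,4,1
12,3,2
11,6
11,5,1
…and 26 more, for 38 total.

38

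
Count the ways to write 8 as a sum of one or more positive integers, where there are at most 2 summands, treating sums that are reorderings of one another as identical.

5

Enumerating:
8
7 + 1
6 + 2
5 + 3
4 + 4
That's 5 in total.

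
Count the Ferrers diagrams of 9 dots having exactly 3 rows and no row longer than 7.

7

Enumerating:
7,1,1
6,2,1
5,3,1
5,2,2
4,4,1
4,3,2
3,3,3
That's 7 in total.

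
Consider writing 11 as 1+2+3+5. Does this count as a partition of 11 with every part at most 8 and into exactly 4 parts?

Yes

The parts sum to 11, and the condition 'no summand exceeds 8' holds; the condition 'there are exactly 4 summands' holds.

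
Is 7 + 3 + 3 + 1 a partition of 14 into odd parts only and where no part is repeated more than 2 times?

Yes

The parts sum to 14, and the condition 'every summand is odd' holds; the condition 'no summand is used more than 2 times' holds.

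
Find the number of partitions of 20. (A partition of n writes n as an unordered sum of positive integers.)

Systematic enumeration (by largest part, then next-largest, …) yields 627.

627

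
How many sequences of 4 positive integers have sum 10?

84

By stars and bars with positive parts, the count is C(9,3) = 84.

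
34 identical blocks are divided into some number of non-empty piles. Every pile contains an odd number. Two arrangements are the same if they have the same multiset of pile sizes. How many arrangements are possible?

512

There are 512 such partitions.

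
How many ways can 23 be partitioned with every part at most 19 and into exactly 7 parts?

Enumerating by decreasing first part gives 164 partitions in all.

164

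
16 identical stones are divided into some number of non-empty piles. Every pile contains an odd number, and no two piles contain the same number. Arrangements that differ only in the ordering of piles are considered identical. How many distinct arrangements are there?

5

Listing the qualifying partitions of 16:
15, 1
13, 3
11, 5
9, 7
7, 5, 3, 1
Counting gives 5.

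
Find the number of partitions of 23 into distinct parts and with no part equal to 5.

Systematic enumeration (by largest part, then next-largest, …) yields 72.

72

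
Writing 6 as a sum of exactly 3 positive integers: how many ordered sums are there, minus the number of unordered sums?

Ordered (compositions into 3 parts): C(5,2) = 10.
Unordered (partitions into 3 parts): 3.
Difference: 10 − 3 = 7.

7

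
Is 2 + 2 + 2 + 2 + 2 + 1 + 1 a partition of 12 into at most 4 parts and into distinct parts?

No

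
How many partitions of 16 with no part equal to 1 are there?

55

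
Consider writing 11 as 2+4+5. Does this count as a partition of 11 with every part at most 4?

No

The parts sum to 11, and the condition 'no summand exceeds 4' is violated.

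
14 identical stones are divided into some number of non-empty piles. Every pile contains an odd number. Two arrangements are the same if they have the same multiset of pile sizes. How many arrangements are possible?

22

The partitions of 14 that satisfy the conditions:
13,1
11,3
11,1,1,1
9,5
9,3,1,1
9,1,1,1,1,1
7,7
7,5,1,1
7,3,3,1
7,3,1,1,1,1
7,1,1,1,1,1,1,1
5,5,3,1
5,5,1,1,1,1
5,3,3,3
5,3,3,1,1,1
5,3,1,1,1,1,1,1
5,1,1,1,1,1,1,1,1,1
3,3,3,3,1,1
3,3,3,1,1,1,1,1
3,3,1,1,1,1,1,1,1,1
3,1,1,1,1,1,1,1,1,1,1,1
1,1,1,1,1,1,1,1,1,1,1,1,1,1
That's 22 in total.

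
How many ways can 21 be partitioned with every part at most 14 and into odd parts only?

A partial list (first 12 by largest part):
13 + 7 + 1
13 + 5 + 3
13 + 5 + 1 + 1 + 1
13 + 3 + 3 + 1 + 1
13 + 3 + 1 + 1 + 1 + 1 + 1
13 + 1 + 1 + 1 + 1 + 1 + 1 + 1 + 1
11 + 9 + 1
11 + 7 + 3
11 + 7 + 1 + 1 + 1
11 + 5 + 5
11 + 5 + 3 + 1 + 1
11 + 5 + 1 + 1 + 1 + 1 + 1
…and 56 more, for 68 total.

68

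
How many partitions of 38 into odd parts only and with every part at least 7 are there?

The partitions of 38 that satisfy the conditions:
31+7
29+9
27+11
25+13
23+15
21+17
19+19
17+7+7+7
15+9+7+7
13+11+7+7
13+9+9+7
11+11+9+7
11+9+9+9

13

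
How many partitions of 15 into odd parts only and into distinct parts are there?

4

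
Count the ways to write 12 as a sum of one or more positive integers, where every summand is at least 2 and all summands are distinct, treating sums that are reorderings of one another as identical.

8

Listing the qualifying partitions of 12:
12
10 + 2
9 + 3
8 + 4
7 + 5
7 + 3 + 2
6 + 4 + 2
5 + 4 + 3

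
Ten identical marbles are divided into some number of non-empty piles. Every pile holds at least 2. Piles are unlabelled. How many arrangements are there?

12

They are:
10
8 + 2
7 + 3
6 + 4
6 + 2 + 2
5 + 5
5 + 3 + 2
4 + 4 + 2
4 + 3 + 3
4 + 2 + 2 + 2
3 + 3 + 2 + 2
2 + 2 + 2 + 2 + 2
That's 12 in total.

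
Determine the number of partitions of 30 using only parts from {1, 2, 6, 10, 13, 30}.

Direct enumeration gives 114 partitions.

114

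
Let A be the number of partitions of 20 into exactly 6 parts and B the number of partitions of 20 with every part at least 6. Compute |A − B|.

Partitions of 20 into exactly 6 parts: 90.
Partitions of 20 with every part at least 6: 8.
|90 − 8| = 82.

82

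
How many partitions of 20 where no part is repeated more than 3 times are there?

Enumerating by decreasing first part gives 320 partitions in all.

320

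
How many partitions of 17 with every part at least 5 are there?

Listing the qualifying partitions of 17:
17
12+5
11+6
10+7
9+8
7+5+5
6+6+5

7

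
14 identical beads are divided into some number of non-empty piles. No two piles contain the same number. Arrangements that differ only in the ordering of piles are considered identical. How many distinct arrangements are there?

22

The partitions of 14 that satisfy the conditions:
14
13+1
12+2
11+3
11+2+1
10+4
10+3+1
9+5
9+4+1
9+3+2
8+6
8+5+1
8+4+2
8+3+2+1
7+6+1
7+5+2
7+4+3
7+4+2+1
6+5+3
6+5+2+1
6+4+3+1
5+4+3+2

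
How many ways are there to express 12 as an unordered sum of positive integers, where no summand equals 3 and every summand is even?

Enumerating:
12
10, 2
8, 4
8, 2, 2
6, 6
6, 4, 2
6, 2, 2, 2
4, 4, 4
4, 4, 2, 2
4, 2, 2, 2, 2
2, 2, 2, 2, 2, 2

11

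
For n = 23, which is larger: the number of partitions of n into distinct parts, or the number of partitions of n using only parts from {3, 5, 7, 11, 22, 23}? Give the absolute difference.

97

Partitions of 23 into distinct parts: 104.
Partitions of 23 using only parts from {3, 5, 7, 11, 22, 23}: 7.
|104 − 7| = 97.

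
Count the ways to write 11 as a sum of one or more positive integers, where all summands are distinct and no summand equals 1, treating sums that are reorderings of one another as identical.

7

The partitions of 11 that satisfy the conditions:
11
2,9
3,8
4,7
5,6
2,3,6
2,4,5
That's 7 in total.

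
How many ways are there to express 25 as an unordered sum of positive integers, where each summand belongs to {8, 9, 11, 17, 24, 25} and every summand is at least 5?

The partitions of 25 that satisfy the conditions:
25
17 + 8
9 + 8 + 8

3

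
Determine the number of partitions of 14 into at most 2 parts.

Enumerating:
14
1,13
2,12
3,11
4,10
5,9
6,8
7,7

8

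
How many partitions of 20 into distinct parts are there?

64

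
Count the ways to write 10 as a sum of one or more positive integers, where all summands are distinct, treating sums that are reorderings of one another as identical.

10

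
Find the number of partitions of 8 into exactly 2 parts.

The partitions of 8 that satisfy the conditions:
7, 1
6, 2
5, 3
4, 4
Counting gives 4.

4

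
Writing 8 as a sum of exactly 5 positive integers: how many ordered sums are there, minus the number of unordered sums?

32

Ordered (compositions into 5 parts): C(7,4) = 35.
Unordered (partitions into 5 parts): 3.
Difference: 35 − 3 = 32.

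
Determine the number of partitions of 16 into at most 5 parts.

There are 101 such partitions.

101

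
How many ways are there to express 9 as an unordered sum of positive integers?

30

A partial list (first 12 by largest part):
9
8, 1
7, 2
7, 1, 1
6, 3
6, 2, 1
6, 1, 1, 1
5, 4
5, 3, 1
5, 2, 2
5, 2, 1, 1
5, 1, 1, 1, 1
…and 18 more, for 30 total.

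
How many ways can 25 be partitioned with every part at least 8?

Enumerating:
25
17,8
16,9
15,10
14,11
13,12
9,8,8

7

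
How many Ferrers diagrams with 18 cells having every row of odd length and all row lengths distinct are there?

The partitions of 18 that satisfy the conditions:
1,17
3,15
5,13
7,11
1,3,5,9

5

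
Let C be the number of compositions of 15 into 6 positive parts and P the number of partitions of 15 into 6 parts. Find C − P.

Ordered (compositions into 6 parts): C(14,5) = 2002.
Partitions of 15 into exactly 6 parts: 26.
Difference: 2002 − 26 = 1976.

1976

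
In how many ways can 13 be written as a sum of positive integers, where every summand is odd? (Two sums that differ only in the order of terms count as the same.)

Listing the qualifying partitions of 13:
13
11 + 1 + 1
9 + 3 + 1
9 + 1 + 1 + 1 + 1
7 + 5 + 1
7 + 3 + 3
7 + 3 + 1 + 1 + 1
7 + 1 + 1 + 1 + 1 + 1 + 1
5 + 5 + 3
5 + 5 + 1 + 1 + 1
5 + 3 + 3 + 1 + 1
5 + 3 + 1 + 1 + 1 + 1 + 1
5 + 1 + 1 + 1 + 1 + 1 + 1 + 1 + 1
3 + 3 + 3 + 3 + 1
3 + 3 + 3 + 1 + 1 + 1 + 1
3 + 3 + 1 + 1 + 1 + 1 + 1 + 1 + 1
3 + 1 + 1 + 1 + 1 + 1 + 1 + 1 + 1 + 1 + 1
1 + 1 + 1 + 1 + 1 + 1 + 1 + 1 + 1 + 1 + 1 + 1 + 1
That's 18 in total.

18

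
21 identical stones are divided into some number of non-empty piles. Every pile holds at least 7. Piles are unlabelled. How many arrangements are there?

6

They are:
21
14, 7
13, 8
12, 9
11, 10
7, 7, 7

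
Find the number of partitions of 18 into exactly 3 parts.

27

There are too many to list fully; the first 12 (by largest part) are:
16+1+1
15+2+1
14+3+1
14+2+2
13+4+1
13+3+2
12+5+1
12+4+2
12+3+3
11+6+1
11+5+2
11+4+3
…and 15 more, for 27 total.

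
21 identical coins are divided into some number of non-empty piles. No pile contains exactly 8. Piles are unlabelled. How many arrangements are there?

Direct enumeration gives 691 partitions.

691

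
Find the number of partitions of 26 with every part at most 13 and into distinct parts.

95

A full systematic count gives 95.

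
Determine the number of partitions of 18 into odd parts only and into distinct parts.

Enumerating:
17 + 1
15 + 3
13 + 5
11 + 7
9 + 5 + 3 + 1
Counting gives 5.

5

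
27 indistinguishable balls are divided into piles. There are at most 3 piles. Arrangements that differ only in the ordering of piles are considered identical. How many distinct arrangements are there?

A full systematic count gives 75.

75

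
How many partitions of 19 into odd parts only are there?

54

A partial list (first 12 by largest part):
19
1 + 1 + 17
1 + 3 + 15
1 + 1 + 1 + 1 + 15
1 + 5 + 13
3 + 3 + 13
1 + 1 + 1 + 3 + 13
1 + 1 + 1 + 1 + 1 + 1 + 13
1 + 7 + 11
3 + 5 + 11
1 + 1 + 1 + 5 + 11
1 + 1 + 3 + 3 + 11
…and 42 more, for 54 total.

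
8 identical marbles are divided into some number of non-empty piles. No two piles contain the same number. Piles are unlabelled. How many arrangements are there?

6

Listing the qualifying partitions of 8:
8
7+1
6+2
5+3
5+2+1
4+3+1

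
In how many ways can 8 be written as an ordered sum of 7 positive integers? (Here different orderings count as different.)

7

A composition of 8 into 7 positive parts is chosen by placing 6 dividers among the 7 gaps between 8 units: C(7,6) = 7.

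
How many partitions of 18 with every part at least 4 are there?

16

Enumerating:
18
14 + 4
13 + 5
12 + 6
11 + 7
10 + 8
10 + 4 + 4
9 + 9
9 + 5 + 4
8 + 6 + 4
8 + 5 + 5
7 + 7 + 4
7 + 6 + 5
6 + 6 + 6
6 + 4 + 4 + 4
5 + 5 + 4 + 4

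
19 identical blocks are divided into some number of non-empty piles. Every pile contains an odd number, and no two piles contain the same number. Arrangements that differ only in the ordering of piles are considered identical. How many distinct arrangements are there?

6

Enumerating:
19
15+3+1
13+5+1
11+7+1
11+5+3
9+7+3
Counting gives 6.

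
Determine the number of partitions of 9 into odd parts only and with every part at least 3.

2

The partitions of 9 that satisfy the conditions:
9
3+3+3
Counting gives 2.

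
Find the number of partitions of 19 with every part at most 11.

There are 445 such partitions.

445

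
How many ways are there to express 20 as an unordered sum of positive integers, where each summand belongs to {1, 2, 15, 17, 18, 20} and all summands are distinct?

The partitions of 20 that satisfy the conditions:
20
18+2
17+2+1
Counting gives 3.

3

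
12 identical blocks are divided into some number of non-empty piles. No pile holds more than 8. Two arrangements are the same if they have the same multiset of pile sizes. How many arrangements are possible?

70

There are too many to list fully; the first 12 (by largest part) are:
4+8
1+3+8
2+2+8
1+1+2+8
1+1+1+1+8
5+7
1+4+7
2+3+7
1+1+3+7
1+2+2+7
1+1+1+2+7
1+1+1+1+1+7
…and 58 more, for 70 total.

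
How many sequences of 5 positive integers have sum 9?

Place 4 bars in the 8 internal gaps of a row of 9 dots: C(8,4) = 70.

70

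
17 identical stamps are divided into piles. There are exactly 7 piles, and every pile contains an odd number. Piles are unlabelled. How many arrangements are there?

They are:
11 + 1 + 1 + 1 + 1 + 1 + 1
9 + 3 + 1 + 1 + 1 + 1 + 1
7 + 5 + 1 + 1 + 1 + 1 + 1
7 + 3 + 3 + 1 + 1 + 1 + 1
5 + 5 + 3 + 1 + 1 + 1 + 1
5 + 3 + 3 + 3 + 1 + 1 + 1
3 + 3 + 3 + 3 + 3 + 1 + 1

7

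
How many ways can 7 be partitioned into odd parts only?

Enumerating:
7
5, 1, 1
3, 3, 1
3, 1, 1, 1, 1
1, 1, 1, 1, 1, 1, 1

5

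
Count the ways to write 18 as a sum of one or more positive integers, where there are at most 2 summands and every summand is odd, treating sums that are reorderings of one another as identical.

5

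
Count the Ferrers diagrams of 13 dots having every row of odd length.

18

Enumerating:
13
1, 1, 11
1, 3, 9
1, 1, 1, 1, 9
1, 5, 7
3, 3, 7
1, 1, 1, 3, 7
1, 1, 1, 1, 1, 1, 7
3, 5, 5
1, 1, 1, 5, 5
1, 1, 3, 3, 5
1, 1, 1, 1, 1, 3, 5
1, 1, 1, 1, 1, 1, 1, 1, 5
1, 3, 3, 3, 3
1, 1, 1, 1, 3, 3, 3
1, 1, 1, 1, 1, 1, 1, 3, 3
1, 1, 1, 1, 1, 1, 1, 1, 1, 1, 3
1, 1, 1, 1, 1, 1, 1, 1, 1, 1, 1, 1, 1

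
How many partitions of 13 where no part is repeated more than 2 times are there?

44

A partial list (first 12 by largest part):
13
12, 1
11, 2
11, 1, 1
10, 3
10, 2, 1
9, 4
9, 3, 1
9, 2, 2
9, 2, 1, 1
8, 5
8, 4, 1
…and 32 more, for 44 total.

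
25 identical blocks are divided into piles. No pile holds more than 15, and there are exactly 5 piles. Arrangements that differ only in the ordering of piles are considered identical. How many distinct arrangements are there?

Systematic enumeration (by largest part, then next-largest, …) yields 174.

174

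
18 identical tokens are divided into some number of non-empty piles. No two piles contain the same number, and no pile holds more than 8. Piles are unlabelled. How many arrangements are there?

14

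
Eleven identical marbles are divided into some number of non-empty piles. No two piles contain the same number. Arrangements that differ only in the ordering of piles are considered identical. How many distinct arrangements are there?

12

They are:
11
10+1
9+2
8+3
8+2+1
7+4
7+3+1
6+5
6+4+1
6+3+2
5+4+2
5+3+2+1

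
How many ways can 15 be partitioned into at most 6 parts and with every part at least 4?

They are:
15
4, 11
5, 10
6, 9
7, 8
4, 4, 7
4, 5, 6
5, 5, 5
That's 8 in total.

8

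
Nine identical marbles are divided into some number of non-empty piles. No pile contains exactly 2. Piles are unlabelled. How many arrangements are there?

They are:
9
1+8
1+1+7
3+6
1+1+1+6
4+5
1+3+5
1+1+1+1+5
1+4+4
1+1+3+4
1+1+1+1+1+4
3+3+3
1+1+1+3+3
1+1+1+1+1+1+3
1+1+1+1+1+1+1+1+1

15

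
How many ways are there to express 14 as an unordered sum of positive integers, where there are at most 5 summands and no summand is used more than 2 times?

54

There are too many to list fully; the first 12 (by largest part) are:
14
13,1
12,2
12,1,1
11,3
11,2,1
10,4
10,3,1
10,2,2
10,2,1,1
9,5
9,4,1
…and 42 more, for 54 total.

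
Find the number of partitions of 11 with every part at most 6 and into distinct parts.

Enumerating:
6 + 5
6 + 4 + 1
6 + 3 + 2
5 + 4 + 2
5 + 3 + 2 + 1

5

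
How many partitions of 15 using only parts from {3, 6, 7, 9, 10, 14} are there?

5

They are:
9 + 6
9 + 3 + 3
6 + 6 + 3
6 + 3 + 3 + 3
3 + 3 + 3 + 3 + 3
Counting gives 5.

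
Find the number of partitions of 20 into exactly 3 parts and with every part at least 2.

24

The partitions of 20 that satisfy the conditions:
16 + 2 + 2
15 + 3 + 2
14 + 4 + 2
14 + 3 + 3
13 + 5 + 2
13 + 4 + 3
12 + 6 + 2
12 + 5 + 3
12 + 4 + 4
11 + 7 + 2
11 + 6 + 3
11 + 5 + 4
10 + 8 + 2
10 + 7 + 3
10 + 6 + 4
10 + 5 + 5
9 + 9 + 2
9 + 8 + 3
9 + 7 + 4
9 + 6 + 5
8 + 8 + 4
8 + 7 + 5
8 + 6 + 6
7 + 7 + 6
Counting gives 24.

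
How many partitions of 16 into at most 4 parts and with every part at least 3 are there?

The partitions of 16 that satisfy the conditions:
16
13,3
12,4
11,5
10,6
10,3,3
9,7
9,4,3
8,8
8,5,3
8,4,4
7,6,3
7,5,4
7,3,3,3
6,6,4
6,5,5
6,4,3,3
5,5,3,3
5,4,4,3
4,4,4,4
Counting gives 20.

20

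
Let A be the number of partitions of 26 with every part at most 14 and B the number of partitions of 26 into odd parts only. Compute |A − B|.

2076

Partitions of 26 with every part at most 14: 2241.
Partitions of 26 into odd parts only: 165.
|2241 − 165| = 2076.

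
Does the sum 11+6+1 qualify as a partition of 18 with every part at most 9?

No

The parts sum to 18, and the condition 'no summand exceeds 9' is violated.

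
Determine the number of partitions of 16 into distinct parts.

32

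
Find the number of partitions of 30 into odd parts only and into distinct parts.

The partitions of 30 that satisfy the conditions:
29,1
27,3
25,5
23,7
21,9
21,5,3,1
19,11
19,7,3,1
17,13
17,9,3,1
17,7,5,1
15,11,3,1
15,9,5,1
15,7,5,3
13,11,5,1
13,9,7,1
13,9,5,3
11,9,7,3
That's 18 in total.

18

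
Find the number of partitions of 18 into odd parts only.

46

There are too many to list fully; the first 12 (by largest part) are:
1 + 17
3 + 15
1 + 1 + 1 + 15
5 + 13
1 + 1 + 3 + 13
1 + 1 + 1 + 1 + 1 + 13
7 + 11
1 + 1 + 5 + 11
1 + 3 + 3 + 11
1 + 1 + 1 + 1 + 3 + 11
1 + 1 + 1 + 1 + 1 + 1 + 1 + 11
9 + 9
…and 34 more, for 46 total.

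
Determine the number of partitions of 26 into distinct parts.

165

Enumerating by decreasing first part gives 165 partitions in all.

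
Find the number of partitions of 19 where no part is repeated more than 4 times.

325

A full systematic count gives 325.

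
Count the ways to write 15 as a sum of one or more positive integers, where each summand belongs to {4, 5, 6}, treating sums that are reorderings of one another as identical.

They are:
6,5,4
5,5,5
Counting gives 2.

2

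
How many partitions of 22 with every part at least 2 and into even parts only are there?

A partial list (first 12 by largest part):
22
20 + 2
18 + 4
18 + 2 + 2
16 + 6
16 + 4 + 2
16 + 2 + 2 + 2
14 + 8
14 + 6 + 2
14 + 4 + 4
14 + 4 + 2 + 2
14 + 2 + 2 + 2 + 2
…and 44 more, for 56 total.

56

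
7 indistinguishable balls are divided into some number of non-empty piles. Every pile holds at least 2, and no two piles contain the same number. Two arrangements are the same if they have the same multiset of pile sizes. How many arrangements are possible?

3

Enumerating:
7
5+2
4+3
Counting gives 3.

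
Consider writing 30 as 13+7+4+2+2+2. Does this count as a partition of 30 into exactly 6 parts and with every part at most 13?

Yes

The parts sum to 30, and the condition 'there are exactly 6 summands' holds; the condition 'no summand exceeds 13' holds.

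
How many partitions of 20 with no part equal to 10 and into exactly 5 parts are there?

75

A full systematic count gives 75.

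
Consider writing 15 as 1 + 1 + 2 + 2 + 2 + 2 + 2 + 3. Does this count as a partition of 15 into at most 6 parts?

No

The parts sum to 15, and the condition 'there are at most 6 summands' is violated.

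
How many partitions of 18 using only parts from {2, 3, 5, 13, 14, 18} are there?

13

Enumerating:
18
14, 2, 2
13, 5
13, 3, 2
5, 5, 5, 3
5, 5, 3, 3, 2
5, 5, 2, 2, 2, 2
5, 3, 3, 3, 2, 2
5, 3, 2, 2, 2, 2, 2
3, 3, 3, 3, 3, 3
3, 3, 3, 3, 2, 2, 2
3, 3, 2, 2, 2, 2, 2, 2
2, 2, 2, 2, 2, 2, 2, 2, 2
Counting gives 13.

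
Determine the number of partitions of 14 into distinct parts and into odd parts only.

Enumerating:
13, 1
11, 3
9, 5
Counting gives 3.

3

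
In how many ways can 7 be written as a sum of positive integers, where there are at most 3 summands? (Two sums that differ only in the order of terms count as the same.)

8

Enumerating:
7
1+6
2+5
1+1+5
3+4
1+2+4
1+3+3
2+2+3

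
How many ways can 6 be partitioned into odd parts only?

4

Listing the qualifying partitions of 6:
5,1
3,3
3,1,1,1
1,1,1,1,1,1
That's 4 in total.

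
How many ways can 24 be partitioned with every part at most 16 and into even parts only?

70

A partial list (first 12 by largest part):
8, 16
2, 6, 16
4, 4, 16
2, 2, 4, 16
2, 2, 2, 2, 16
10, 14
2, 8, 14
4, 6, 14
2, 2, 6, 14
2, 4, 4, 14
2, 2, 2, 4, 14
2, 2, 2, 2, 2, 14
…and 58 more, for 70 total.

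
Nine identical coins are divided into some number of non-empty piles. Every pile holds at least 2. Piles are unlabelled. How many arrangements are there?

The partitions of 9 that satisfy the conditions:
9
2 + 7
3 + 6
4 + 5
2 + 2 + 5
2 + 3 + 4
3 + 3 + 3
2 + 2 + 2 + 3
That's 8 in total.

8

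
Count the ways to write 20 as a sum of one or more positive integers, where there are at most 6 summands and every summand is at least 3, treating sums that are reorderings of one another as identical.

49

A partial list (first 12 by largest part):
20
17,3
16,4
15,5
14,6
14,3,3
13,7
13,4,3
12,8
12,5,3
12,4,4
11,9
…and 37 more, for 49 total.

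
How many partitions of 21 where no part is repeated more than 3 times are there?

395

There are 395 such partitions.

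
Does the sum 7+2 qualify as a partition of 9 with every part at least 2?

Yes

The parts sum to 9, and the condition 'every summand is at least 2' holds.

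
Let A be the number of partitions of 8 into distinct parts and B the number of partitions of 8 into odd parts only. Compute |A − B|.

0

Partitions of 8 into distinct parts: 6.
Partitions of 8 into odd parts only: 6.
|6 − 6| = 0.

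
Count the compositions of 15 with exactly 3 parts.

91

A composition of 15 into 3 positive parts is chosen by placing 2 dividers among the 14 gaps between 15 units: C(14,2) = 91.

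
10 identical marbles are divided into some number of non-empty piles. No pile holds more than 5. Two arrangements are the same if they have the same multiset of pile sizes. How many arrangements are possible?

30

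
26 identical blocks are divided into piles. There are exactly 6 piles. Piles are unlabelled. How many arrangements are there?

282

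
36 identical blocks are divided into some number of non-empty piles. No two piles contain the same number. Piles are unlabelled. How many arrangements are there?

There are 668 such partitions.

668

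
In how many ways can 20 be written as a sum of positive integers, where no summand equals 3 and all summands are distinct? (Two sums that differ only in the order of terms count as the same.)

A partial list (first 12 by largest part):
20
1 + 19
2 + 18
1 + 2 + 17
4 + 16
5 + 15
1 + 4 + 15
6 + 14
1 + 5 + 14
2 + 4 + 14
7 + 13
1 + 6 + 13
…and 28 more, for 40 total.

40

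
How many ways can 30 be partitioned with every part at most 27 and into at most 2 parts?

Enumerating:
3+27
4+26
5+25
6+24
7+23
8+22
9+21
10+20
11+19
12+18
13+17
14+16
15+15

13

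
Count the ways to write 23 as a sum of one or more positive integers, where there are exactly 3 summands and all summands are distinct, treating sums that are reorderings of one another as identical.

33

There are too many to list fully; the first 12 (by largest part) are:
20,2,1
19,3,1
18,4,1
18,3,2
17,5,1
17,4,2
16,6,1
16,5,2
16,4,3
15,7,1
15,6,2
15,5,3
…and 21 more, for 33 total.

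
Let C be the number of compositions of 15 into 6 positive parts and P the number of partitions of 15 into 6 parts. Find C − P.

1976

Compositions: C(14,5) = 2002.
Partitions of 15 into exactly 6 parts: 26.
Difference: 2002 − 26 = 1976.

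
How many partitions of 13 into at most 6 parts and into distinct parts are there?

Enumerating:
13
12 + 1
11 + 2
10 + 3
10 + 2 + 1
9 + 4
9 + 3 + 1
8 + 5
8 + 4 + 1
8 + 3 + 2
7 + 6
7 + 5 + 1
7 + 4 + 2
7 + 3 + 2 + 1
6 + 5 + 2
6 + 4 + 3
6 + 4 + 2 + 1
5 + 4 + 3 + 1

18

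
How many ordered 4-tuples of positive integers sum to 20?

969

By stars and bars with positive parts, the count is C(19,3) = 969.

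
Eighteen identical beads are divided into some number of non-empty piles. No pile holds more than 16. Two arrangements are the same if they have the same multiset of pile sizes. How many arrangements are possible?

Enumerating by decreasing first part gives 383 partitions in all.

383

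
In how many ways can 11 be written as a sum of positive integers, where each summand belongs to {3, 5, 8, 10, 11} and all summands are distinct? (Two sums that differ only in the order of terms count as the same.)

2

Listing the qualifying partitions of 11:
11
3 + 8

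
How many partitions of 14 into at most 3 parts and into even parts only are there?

8

The partitions of 14 that satisfy the conditions:
14
2+12
4+10
2+2+10
6+8
2+4+8
2+6+6
4+4+6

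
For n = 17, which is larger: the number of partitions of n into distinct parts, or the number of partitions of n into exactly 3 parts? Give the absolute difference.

Partitions of 17 into distinct parts: 38.
Partitions of 17 into exactly 3 parts: 24.
|38 − 24| = 14.

14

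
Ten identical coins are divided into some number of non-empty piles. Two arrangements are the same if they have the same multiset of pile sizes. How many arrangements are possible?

42

A partial list (first 12 by largest part):
10
1 + 9
2 + 8
1 + 1 + 8
3 + 7
1 + 2 + 7
1 + 1 + 1 + 7
4 + 6
1 + 3 + 6
2 + 2 + 6
1 + 1 + 2 + 6
1 + 1 + 1 + 1 + 6
…and 30 more, for 42 total.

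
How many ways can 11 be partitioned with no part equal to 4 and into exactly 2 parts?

4

The partitions of 11 that satisfy the conditions:
10, 1
9, 2
8, 3
6, 5
Counting gives 4.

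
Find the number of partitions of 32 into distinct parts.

390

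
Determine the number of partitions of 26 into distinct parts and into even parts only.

They are:
26
24, 2
22, 4
20, 6
20, 4, 2
18, 8
18, 6, 2
16, 10
16, 8, 2
16, 6, 4
14, 12
14, 10, 2
14, 8, 4
14, 6, 4, 2
12, 10, 4
12, 8, 6
12, 8, 4, 2
10, 8, 6, 2
Counting gives 18.

18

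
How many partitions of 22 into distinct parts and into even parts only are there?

12

Enumerating:
22
20,2
18,4
16,6
16,4,2
14,8
14,6,2
12,10
12,8,2
12,6,4
10,8,4
10,6,4,2
Counting gives 12.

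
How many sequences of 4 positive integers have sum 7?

20

By stars and bars with positive parts, the count is C(6,3) = 20.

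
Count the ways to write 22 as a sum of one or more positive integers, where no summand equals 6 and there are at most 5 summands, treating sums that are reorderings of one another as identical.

Direct enumeration gives 191 partitions.

191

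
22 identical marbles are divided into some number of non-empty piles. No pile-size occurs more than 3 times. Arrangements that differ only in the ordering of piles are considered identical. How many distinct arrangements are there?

484

Counting exhaustively, 484 partitions satisfy the conditions.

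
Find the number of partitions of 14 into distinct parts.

The partitions of 14 that satisfy the conditions:
14
13+1
12+2
11+3
11+2+1
10+4
10+3+1
9+5
9+4+1
9+3+2
8+6
8+5+1
8+4+2
8+3+2+1
7+6+1
7+5+2
7+4+3
7+4+2+1
6+5+3
6+5+2+1
6+4+3+1
5+4+3+2
That's 22 in total.

22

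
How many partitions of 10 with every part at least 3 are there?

They are:
10
7, 3
6, 4
5, 5
4, 3, 3

5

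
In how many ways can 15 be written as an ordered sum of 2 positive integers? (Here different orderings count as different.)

A composition of 15 into 2 positive parts is chosen by placing 1 dividers among the 14 gaps between 15 units: C(14,1) = 14.

14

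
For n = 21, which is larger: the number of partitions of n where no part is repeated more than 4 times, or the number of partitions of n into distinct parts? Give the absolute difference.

429

Partitions of 21 where no part is repeated more than 4 times: 505.
Partitions of 21 into distinct parts: 76.
|505 − 76| = 429.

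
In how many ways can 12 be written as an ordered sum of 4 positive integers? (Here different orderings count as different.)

By stars and bars with positive parts, the count is C(11,3) = 165.

165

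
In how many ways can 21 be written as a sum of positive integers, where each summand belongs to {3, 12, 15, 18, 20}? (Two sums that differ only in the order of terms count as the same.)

Listing the qualifying partitions of 21:
3+18
3+3+15
3+3+3+12
3+3+3+3+3+3+3

4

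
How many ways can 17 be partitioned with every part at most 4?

72

Enumerating by decreasing first part gives 72 partitions in all.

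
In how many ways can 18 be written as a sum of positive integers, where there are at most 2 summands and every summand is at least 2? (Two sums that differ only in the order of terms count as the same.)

They are:
18
2 + 16
3 + 15
4 + 14
5 + 13
6 + 12
7 + 11
8 + 10
9 + 9

9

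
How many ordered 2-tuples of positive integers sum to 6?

Place 1 bars in the 5 internal gaps of a row of 6 dots: C(5,1) = 5.

5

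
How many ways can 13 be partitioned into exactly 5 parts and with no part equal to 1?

Listing the qualifying partitions of 13:
5, 2, 2, 2, 2
4, 3, 2, 2, 2
3, 3, 3, 2, 2

3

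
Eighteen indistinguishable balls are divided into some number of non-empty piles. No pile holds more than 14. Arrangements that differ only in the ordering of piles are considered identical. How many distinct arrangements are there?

378

Direct enumeration gives 378 partitions.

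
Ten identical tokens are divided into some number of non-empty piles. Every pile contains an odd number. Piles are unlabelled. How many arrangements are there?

10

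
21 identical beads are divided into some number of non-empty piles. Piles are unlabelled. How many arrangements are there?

Direct enumeration gives 792 partitions.

792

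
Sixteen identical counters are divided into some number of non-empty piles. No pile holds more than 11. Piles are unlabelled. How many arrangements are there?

219

Direct enumeration gives 219 partitions.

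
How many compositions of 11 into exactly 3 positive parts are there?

45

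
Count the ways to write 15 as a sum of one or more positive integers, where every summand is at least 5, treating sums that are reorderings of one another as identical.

They are:
15
10,5
9,6
8,7
5,5,5

5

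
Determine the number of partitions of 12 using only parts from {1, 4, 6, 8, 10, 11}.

The partitions of 12 that satisfy the conditions:
1,11
1,1,10
4,8
1,1,1,1,8
6,6
1,1,4,6
1,1,1,1,1,1,6
4,4,4
1,1,1,1,4,4
1,1,1,1,1,1,1,1,4
1,1,1,1,1,1,1,1,1,1,1,1

11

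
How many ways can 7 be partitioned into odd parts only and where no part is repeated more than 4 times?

4

They are:
7
5+1+1
3+3+1
3+1+1+1+1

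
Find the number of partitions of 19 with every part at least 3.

A partial list (first 12 by largest part):
19
16,3
15,4
14,5
13,6
13,3,3
12,7
12,4,3
11,8
11,5,3
11,4,4
10,9
…and 27 more, for 39 total.

39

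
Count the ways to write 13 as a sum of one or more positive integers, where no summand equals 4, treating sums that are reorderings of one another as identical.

Systematic enumeration (by largest part, then next-largest, …) yields 71.

71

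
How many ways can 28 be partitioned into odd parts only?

Enumerating by decreasing first part gives 222 partitions in all.

222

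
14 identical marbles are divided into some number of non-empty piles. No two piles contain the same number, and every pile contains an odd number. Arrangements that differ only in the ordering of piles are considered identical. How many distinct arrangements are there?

They are:
13+1
11+3
9+5

3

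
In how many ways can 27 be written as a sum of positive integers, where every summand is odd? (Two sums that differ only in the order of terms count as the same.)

Direct enumeration gives 192 partitions.

192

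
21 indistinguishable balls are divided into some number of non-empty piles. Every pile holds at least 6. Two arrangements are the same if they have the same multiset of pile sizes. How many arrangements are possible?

9

They are:
21
15,6
14,7
13,8
12,9
11,10
9,6,6
8,7,6
7,7,7
Counting gives 9.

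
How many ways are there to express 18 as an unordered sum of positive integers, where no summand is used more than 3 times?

208

Direct enumeration gives 208 partitions.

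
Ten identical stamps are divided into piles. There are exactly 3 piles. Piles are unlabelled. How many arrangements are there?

8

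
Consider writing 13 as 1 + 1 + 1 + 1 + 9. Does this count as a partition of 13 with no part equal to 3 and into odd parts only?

Yes

The parts sum to 13, and the condition 'no summand equals 3' holds; the condition 'every summand is odd' holds.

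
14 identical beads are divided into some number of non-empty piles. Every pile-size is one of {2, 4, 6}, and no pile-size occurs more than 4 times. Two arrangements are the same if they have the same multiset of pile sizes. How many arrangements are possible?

6

Enumerating:
6 + 6 + 2
6 + 4 + 4
6 + 4 + 2 + 2
6 + 2 + 2 + 2 + 2
4 + 4 + 4 + 2
4 + 4 + 2 + 2 + 2
That's 6 in total.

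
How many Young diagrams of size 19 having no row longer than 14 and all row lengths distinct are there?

There are too many to list fully; the first 12 (by largest part) are:
14+5
14+4+1
14+3+2
13+6
13+5+1
13+4+2
13+3+2+1
12+7
12+6+1
12+5+2
12+4+3
12+4+2+1
…and 35 more, for 47 total.

47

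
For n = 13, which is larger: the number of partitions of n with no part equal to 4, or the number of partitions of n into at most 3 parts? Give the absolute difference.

50

Partitions of 13 with no part equal to 4: 71.
Partitions of 13 into at most 3 parts: 21.
|71 − 21| = 50.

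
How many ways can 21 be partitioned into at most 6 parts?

There are 331 such partitions.

331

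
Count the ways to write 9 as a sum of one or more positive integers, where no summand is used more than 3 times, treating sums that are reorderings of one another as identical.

22

The partitions of 9 that satisfy the conditions:
9
8 + 1
7 + 2
7 + 1 + 1
6 + 3
6 + 2 + 1
6 + 1 + 1 + 1
5 + 4
5 + 3 + 1
5 + 2 + 2
5 + 2 + 1 + 1
4 + 4 + 1
4 + 3 + 2
4 + 3 + 1 + 1
4 + 2 + 2 + 1
4 + 2 + 1 + 1 + 1
3 + 3 + 3
3 + 3 + 2 + 1
3 + 3 + 1 + 1 + 1
3 + 2 + 2 + 2
3 + 2 + 2 + 1 + 1
2 + 2 + 2 + 1 + 1 + 1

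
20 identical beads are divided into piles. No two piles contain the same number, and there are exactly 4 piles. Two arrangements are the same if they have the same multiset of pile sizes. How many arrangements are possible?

23

Enumerating:
14 + 3 + 2 + 1
13 + 4 + 2 + 1
12 + 5 + 2 + 1
12 + 4 + 3 + 1
11 + 6 + 2 + 1
11 + 5 + 3 + 1
11 + 4 + 3 + 2
10 + 7 + 2 + 1
10 + 6 + 3 + 1
10 + 5 + 4 + 1
10 + 5 + 3 + 2
9 + 8 + 2 + 1
9 + 7 + 3 + 1
9 + 6 + 4 + 1
9 + 6 + 3 + 2
9 + 5 + 4 + 2
8 + 7 + 4 + 1
8 + 7 + 3 + 2
8 + 6 + 5 + 1
8 + 6 + 4 + 2
8 + 5 + 4 + 3
7 + 6 + 5 + 2
7 + 6 + 4 + 3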